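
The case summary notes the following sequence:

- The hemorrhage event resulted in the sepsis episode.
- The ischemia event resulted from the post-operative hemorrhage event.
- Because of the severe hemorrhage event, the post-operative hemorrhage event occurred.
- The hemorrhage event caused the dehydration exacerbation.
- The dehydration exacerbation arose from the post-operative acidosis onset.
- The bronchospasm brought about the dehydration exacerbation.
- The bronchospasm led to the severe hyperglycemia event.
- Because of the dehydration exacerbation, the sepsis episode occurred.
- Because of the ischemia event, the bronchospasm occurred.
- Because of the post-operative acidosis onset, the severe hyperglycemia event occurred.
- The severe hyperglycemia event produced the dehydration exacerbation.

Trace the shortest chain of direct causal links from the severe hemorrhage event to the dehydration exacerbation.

the severe hemorrhage event → the post-operative hemorrhage event
the post-operative hemorrhage event → the ischemia event
the ischemia event → the bronchospasm
the bronchospasm → the dehydration exacerbation
Length: 4 steps.

the severe hemorrhage event → the post-operative hemorrhage event → the ischemia event → the bronchospasm → the dehydration exacerbation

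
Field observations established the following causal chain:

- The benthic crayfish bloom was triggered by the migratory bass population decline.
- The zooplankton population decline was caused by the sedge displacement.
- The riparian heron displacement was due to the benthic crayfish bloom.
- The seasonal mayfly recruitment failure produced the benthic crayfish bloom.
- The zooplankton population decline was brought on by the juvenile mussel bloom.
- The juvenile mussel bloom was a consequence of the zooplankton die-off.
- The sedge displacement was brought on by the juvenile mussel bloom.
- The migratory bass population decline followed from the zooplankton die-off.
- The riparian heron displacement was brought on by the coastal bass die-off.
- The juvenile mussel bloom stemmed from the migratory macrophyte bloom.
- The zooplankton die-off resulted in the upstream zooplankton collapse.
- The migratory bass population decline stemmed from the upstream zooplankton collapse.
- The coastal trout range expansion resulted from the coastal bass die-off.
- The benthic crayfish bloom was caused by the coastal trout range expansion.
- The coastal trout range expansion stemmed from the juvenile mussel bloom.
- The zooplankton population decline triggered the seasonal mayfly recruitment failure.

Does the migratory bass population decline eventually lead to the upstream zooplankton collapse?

No

The migratory bass population decline leads to the benthic crayfish bloom, the riparian heron displacement; the upstream zooplankton collapse is not among them.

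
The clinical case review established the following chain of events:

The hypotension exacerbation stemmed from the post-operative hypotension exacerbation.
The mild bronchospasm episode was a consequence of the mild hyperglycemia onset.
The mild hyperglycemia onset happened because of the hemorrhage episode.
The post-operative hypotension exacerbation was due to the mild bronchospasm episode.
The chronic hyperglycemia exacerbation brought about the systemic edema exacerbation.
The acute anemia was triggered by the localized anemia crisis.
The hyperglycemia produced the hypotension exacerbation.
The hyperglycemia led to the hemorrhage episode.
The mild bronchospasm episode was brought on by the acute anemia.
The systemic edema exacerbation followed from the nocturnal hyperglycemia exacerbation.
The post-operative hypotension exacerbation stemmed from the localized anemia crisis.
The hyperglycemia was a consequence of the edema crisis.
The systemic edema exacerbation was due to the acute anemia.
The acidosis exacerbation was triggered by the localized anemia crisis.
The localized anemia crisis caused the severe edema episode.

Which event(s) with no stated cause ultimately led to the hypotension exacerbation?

the edema crisis, the localized anemia crisis

Tracing upstream from the hypotension exacerbation: the hypotension exacerbation ← the post-operative hypotension exacerbation ← the localized anemia crisis.
A separate upstream branch: the hypotension exacerbation ← the hyperglycemia ← the edema crisis.
Each of those chain origins has no stated cause.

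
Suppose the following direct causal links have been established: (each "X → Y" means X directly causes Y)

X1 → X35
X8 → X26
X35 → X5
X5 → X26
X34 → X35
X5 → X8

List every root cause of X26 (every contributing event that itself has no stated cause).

Tracing upstream from X26: X26 ← X5 ← X35 ← X1.
A separate upstream branch: X26 ← X5 ← X35 ← X34.
Each of those chain origins has no stated cause.

X1, X34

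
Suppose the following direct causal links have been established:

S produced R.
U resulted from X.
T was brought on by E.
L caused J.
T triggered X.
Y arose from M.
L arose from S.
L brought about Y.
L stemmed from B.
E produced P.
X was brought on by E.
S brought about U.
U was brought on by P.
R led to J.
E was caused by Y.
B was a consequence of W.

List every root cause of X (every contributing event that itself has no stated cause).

M, S, W

Tracing upstream from X: X ← E ← Y ← L ← B ← W.
A separate upstream branch: X ← E ← Y ← L ← S.
A separate upstream branch: X ← E ← Y ← M.
Each of those chain origins has no stated cause.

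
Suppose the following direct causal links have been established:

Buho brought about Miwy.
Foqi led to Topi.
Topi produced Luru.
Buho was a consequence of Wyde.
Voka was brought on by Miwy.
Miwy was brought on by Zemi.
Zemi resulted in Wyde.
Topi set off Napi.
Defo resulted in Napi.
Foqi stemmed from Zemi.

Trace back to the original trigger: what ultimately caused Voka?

Zemi

Tracing upstream from Voka: Voka ← Miwy ← Zemi.
Zemi has no stated cause, so it is the root.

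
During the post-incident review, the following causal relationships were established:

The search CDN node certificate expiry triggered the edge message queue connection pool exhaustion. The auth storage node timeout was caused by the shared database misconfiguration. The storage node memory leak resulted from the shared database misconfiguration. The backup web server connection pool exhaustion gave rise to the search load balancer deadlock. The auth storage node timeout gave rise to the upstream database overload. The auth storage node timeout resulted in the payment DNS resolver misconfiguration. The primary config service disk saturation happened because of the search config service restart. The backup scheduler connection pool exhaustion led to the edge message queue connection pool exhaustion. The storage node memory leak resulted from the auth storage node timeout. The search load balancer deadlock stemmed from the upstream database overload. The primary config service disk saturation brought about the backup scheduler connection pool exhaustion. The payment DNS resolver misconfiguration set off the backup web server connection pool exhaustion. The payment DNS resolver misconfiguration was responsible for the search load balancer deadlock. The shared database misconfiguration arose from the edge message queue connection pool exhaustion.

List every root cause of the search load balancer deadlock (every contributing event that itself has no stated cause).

Tracing upstream from the search load balancer deadlock: the search load balancer deadlock ← the upstream database overload ← the auth storage node timeout ← the shared database misconfiguration ← the edge message queue connection pool exhaustion ← the backup scheduler connection pool exhaustion ← the primary config service disk saturation ← the search config service restart.
A separate upstream branch: the search load balancer deadlock ← the upstream database overload ← the auth storage node timeout ← the shared database misconfiguration ← the edge message queue connection pool exhaustion ← the search CDN node certificate expiry.
Each of those chain origins has no stated cause.

the search CDN node certificate expiry, the search config service restart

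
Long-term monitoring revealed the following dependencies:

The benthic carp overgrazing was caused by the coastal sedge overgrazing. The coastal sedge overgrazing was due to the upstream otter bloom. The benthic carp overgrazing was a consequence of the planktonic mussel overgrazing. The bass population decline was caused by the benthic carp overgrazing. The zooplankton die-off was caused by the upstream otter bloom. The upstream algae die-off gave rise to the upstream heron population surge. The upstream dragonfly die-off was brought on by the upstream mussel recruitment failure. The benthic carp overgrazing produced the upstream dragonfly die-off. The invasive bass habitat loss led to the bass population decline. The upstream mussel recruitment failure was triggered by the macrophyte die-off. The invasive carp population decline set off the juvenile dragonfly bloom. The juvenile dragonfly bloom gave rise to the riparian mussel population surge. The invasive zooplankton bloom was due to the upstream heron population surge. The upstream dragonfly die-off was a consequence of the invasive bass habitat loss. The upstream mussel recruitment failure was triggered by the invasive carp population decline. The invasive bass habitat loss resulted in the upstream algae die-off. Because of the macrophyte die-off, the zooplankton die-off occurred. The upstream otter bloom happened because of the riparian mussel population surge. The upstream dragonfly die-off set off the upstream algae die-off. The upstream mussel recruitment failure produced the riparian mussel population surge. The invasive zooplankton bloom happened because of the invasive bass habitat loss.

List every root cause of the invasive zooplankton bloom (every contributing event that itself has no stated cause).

the invasive bass habitat loss, the invasive carp population decline, the macrophyte die-off, the planktonic mussel overgrazing

Tracing upstream from the invasive zooplankton bloom: the invasive zooplankton bloom ← the upstream heron population surge ← the upstream algae die-off ← the upstream dragonfly die-off ← the upstream mussel recruitment failure ← the invasive carp population decline.
A separate upstream branch: the invasive zooplankton bloom ← the upstream heron population surge ← the upstream algae die-off ← the upstream dragonfly die-off ← the benthic carp overgrazing ← the planktonic mussel overgrazing.
A separate upstream branch: the invasive zooplankton bloom ← the upstream heron population surge ← the upstream algae die-off ← the upstream dragonfly die-off ← the upstream mussel recruitment failure ← the macrophyte die-off.
A separate upstream branch: the invasive zooplankton bloom ← the invasive bass habitat loss.
Each of those chain origins has no stated cause.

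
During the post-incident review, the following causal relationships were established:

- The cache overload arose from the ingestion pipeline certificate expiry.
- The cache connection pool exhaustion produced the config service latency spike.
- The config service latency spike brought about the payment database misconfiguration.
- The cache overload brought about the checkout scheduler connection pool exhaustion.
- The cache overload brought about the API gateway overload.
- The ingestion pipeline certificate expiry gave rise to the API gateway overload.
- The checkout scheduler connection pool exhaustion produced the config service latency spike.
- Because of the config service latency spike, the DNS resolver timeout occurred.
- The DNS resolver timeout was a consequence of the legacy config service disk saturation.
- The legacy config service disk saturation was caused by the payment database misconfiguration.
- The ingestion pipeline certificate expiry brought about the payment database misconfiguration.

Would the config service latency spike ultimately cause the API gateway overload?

The config service latency spike leads to the payment database misconfiguration, the legacy config service disk saturation, the DNS resolver timeout; the API gateway overload is not among them.

No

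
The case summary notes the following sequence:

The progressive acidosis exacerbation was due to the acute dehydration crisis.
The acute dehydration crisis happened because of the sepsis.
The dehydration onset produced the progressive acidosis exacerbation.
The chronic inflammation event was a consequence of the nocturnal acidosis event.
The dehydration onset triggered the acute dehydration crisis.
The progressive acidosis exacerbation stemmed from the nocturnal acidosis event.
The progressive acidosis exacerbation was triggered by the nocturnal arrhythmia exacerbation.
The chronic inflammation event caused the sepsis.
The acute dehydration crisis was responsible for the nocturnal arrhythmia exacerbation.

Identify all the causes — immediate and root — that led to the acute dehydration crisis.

Immediate causes of the acute dehydration crisis: the dehydration onset, the sepsis.
Further upstream: the nocturnal acidosis event, the chronic inflammation event.

the chronic inflammation event, the dehydration onset, the nocturnal acidosis event, the sepsis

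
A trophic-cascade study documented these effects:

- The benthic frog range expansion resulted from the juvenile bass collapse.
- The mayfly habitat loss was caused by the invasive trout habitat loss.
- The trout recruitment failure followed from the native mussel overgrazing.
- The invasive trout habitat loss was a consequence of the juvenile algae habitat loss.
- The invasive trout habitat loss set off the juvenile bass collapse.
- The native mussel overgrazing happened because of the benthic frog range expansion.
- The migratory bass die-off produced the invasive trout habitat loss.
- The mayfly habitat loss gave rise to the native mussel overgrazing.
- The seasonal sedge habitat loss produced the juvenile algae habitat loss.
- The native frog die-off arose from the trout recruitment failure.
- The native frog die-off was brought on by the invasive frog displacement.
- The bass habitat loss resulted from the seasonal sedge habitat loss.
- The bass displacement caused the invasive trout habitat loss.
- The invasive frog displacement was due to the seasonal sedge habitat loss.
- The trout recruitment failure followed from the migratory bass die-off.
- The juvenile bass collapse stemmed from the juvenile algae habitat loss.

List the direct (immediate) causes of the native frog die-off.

the invasive frog displacement, the trout recruitment failure

Upstream contributors include the seasonal sedge habitat loss, the bass displacement, the migratory bass die-off, the juvenile algae habitat loss, the invasive trout habitat loss, the juvenile bass collapse, the benthic frog range expansion, the mayfly habitat loss, the native mussel overgrazing, but only the invasive frog displacement, the trout recruitment failure feed directly into the native frog die-off.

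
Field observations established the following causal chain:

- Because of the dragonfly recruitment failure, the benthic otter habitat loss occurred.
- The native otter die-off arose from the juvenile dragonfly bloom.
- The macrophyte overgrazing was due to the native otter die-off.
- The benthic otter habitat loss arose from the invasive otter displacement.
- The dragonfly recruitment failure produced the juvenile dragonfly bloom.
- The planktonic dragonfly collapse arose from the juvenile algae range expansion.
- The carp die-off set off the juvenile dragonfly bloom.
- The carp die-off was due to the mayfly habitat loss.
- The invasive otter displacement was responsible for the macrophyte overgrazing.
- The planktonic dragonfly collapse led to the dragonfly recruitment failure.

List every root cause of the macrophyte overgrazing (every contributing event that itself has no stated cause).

Tracing upstream from the macrophyte overgrazing: the macrophyte overgrazing ← the invasive otter displacement.
A separate upstream branch: the macrophyte overgrazing ← the native otter die-off ← the juvenile dragonfly bloom ← the carp die-off ← the mayfly habitat loss.
A separate upstream branch: the macrophyte overgrazing ← the native otter die-off ← the juvenile dragonfly bloom ← the dragonfly recruitment failure ← the planktonic dragonfly collapse ← the juvenile algae range expansion.
Each of those chain origins has no stated cause.

the invasive otter displacement, the juvenile algae range expansion, the mayfly habitat loss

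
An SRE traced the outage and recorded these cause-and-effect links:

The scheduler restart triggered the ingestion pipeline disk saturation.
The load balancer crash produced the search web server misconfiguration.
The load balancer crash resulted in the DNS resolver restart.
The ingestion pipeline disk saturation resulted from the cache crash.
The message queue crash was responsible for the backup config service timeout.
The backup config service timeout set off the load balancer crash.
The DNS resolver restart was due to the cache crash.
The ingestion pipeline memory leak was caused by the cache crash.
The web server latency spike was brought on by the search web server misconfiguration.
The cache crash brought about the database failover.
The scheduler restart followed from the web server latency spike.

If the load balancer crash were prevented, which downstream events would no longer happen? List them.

Downstream of the load balancer crash: the search web server misconfiguration, the web server latency spike, the scheduler restart, the ingestion pipeline disk saturation, the DNS resolver restart.
Of those, still caused via another path: the ingestion pipeline disk saturation, the DNS resolver restart.
The remainder have no surviving cause.

the scheduler restart, the search web server misconfiguration, the web server latency spike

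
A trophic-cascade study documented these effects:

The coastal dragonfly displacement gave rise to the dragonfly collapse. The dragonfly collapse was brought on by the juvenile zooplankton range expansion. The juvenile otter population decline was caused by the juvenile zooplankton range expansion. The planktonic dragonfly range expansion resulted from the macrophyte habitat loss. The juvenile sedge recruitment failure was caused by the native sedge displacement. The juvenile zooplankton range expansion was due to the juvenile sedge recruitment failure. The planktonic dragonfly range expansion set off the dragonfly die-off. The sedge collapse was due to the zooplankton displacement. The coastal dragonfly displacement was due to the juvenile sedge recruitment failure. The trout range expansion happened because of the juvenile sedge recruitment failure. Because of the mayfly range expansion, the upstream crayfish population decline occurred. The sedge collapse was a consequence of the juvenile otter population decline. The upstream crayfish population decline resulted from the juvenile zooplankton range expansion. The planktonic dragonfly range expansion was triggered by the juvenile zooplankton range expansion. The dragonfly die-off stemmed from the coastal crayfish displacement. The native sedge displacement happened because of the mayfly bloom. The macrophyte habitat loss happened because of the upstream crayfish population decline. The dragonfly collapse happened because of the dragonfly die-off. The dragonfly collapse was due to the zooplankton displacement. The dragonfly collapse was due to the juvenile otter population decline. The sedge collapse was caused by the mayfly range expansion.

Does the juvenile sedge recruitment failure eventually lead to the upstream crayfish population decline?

Yes

There is a causal chain: the juvenile sedge recruitment failure → the juvenile zooplankton range expansion → the upstream crayfish population decline.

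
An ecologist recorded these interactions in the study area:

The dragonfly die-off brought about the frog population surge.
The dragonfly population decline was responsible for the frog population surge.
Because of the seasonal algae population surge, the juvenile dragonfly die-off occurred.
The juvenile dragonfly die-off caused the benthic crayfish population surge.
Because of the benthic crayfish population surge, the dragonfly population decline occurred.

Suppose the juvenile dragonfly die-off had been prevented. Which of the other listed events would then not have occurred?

Downstream of the juvenile dragonfly die-off: the benthic crayfish population surge, the dragonfly population decline, the frog population surge.
Of those, still caused via another path: the frog population surge.
The remainder have no surviving cause.

the benthic crayfish population surge, the dragonfly population decline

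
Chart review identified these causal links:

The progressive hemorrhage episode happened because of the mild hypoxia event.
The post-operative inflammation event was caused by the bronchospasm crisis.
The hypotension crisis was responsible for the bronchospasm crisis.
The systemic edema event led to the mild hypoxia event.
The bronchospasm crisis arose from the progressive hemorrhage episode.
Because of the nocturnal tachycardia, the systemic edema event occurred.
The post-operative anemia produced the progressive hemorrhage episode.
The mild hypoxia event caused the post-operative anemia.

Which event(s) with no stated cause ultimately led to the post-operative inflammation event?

Tracing upstream from the post-operative inflammation event: the post-operative inflammation event ← the bronchospasm crisis ← the progressive hemorrhage episode ← the mild hypoxia event ← the systemic edema event ← the nocturnal tachycardia.
A separate upstream branch: the post-operative inflammation event ← the bronchospasm crisis ← the hypotension crisis.
Each of those chain origins has no stated cause.

the hypotension crisis, the nocturnal tachycardia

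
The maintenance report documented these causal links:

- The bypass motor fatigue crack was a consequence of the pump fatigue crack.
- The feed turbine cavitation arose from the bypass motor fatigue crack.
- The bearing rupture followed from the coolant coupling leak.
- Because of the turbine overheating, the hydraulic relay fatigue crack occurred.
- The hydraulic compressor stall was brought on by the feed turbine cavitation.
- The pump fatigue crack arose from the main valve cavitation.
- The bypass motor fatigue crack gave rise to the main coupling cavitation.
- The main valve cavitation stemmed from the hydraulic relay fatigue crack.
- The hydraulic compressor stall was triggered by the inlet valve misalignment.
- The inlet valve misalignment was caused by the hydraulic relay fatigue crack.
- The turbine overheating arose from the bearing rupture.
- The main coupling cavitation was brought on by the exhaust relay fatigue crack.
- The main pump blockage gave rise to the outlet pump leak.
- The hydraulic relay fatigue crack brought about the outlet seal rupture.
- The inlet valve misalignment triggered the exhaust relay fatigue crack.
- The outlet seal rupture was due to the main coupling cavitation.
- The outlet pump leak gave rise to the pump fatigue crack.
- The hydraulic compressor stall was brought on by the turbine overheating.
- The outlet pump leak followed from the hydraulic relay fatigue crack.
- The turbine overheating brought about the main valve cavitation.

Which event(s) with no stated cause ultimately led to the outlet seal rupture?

the coolant coupling leak, the main pump blockage

Tracing upstream from the outlet seal rupture: the outlet seal rupture ← the hydraulic relay fatigue crack ← the turbine overheating ← the bearing rupture ← the coolant coupling leak.
A separate upstream branch: the outlet seal rupture ← the main coupling cavitation ← the bypass motor fatigue crack ← the pump fatigue crack ← the outlet pump leak ← the main pump blockage.
Each of those chain origins has no stated cause.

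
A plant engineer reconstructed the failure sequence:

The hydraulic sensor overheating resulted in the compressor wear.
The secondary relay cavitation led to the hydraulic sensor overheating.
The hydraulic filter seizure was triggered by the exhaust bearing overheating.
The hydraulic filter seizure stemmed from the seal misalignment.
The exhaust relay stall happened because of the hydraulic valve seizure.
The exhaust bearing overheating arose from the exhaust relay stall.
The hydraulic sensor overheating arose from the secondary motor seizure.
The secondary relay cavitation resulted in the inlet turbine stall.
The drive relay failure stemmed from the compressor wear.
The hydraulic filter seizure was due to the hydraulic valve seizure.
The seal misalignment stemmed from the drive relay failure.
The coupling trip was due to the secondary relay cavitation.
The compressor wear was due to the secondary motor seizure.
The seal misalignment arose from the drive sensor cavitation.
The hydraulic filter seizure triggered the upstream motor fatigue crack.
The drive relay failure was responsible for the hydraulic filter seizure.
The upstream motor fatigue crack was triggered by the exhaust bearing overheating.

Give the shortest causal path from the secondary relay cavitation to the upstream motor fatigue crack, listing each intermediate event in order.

the secondary relay cavitation → the hydraulic sensor overheating → the compressor wear → the drive relay failure → the hydraulic filter seizure → the upstream motor fatigue crack

the secondary relay cavitation → the hydraulic sensor overheating
the hydraulic sensor overheating → the compressor wear
the compressor wear → the drive relay failure
the drive relay failure → the hydraulic filter seizure
the hydraulic filter seizure → the upstream motor fatigue crack
Length: 5 steps.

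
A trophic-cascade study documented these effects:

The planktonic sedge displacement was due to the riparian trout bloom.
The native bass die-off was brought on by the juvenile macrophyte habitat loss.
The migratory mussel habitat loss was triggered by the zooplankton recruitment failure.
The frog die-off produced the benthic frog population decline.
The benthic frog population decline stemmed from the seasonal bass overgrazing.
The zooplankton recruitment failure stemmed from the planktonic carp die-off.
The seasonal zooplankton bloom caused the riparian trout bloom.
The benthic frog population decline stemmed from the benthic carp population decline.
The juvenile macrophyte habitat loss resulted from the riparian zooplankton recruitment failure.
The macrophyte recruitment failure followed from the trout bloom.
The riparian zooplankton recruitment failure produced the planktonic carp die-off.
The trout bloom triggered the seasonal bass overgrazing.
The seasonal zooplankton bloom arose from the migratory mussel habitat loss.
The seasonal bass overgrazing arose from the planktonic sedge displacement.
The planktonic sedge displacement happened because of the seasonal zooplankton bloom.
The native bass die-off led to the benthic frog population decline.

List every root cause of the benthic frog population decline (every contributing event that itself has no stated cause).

the benthic carp population decline, the frog die-off, the riparian zooplankton recruitment failure, the trout bloom

Tracing upstream from the benthic frog population decline: the benthic frog population decline ← the native bass die-off ← the juvenile macrophyte habitat loss ← the riparian zooplankton recruitment failure.
A separate upstream branch: the benthic frog population decline ← the seasonal bass overgrazing ← the trout bloom.
A separate upstream branch: the benthic frog population decline ← the benthic carp population decline.
A separate upstream branch: the benthic frog population decline ← the frog die-off.
Each of those chain origins has no stated cause.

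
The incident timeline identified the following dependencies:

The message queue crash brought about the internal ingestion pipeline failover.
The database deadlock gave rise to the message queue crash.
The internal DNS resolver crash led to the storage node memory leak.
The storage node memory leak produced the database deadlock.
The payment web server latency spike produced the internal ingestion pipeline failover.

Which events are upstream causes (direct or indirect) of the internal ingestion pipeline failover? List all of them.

Immediate causes of the internal ingestion pipeline failover: the message queue crash, the payment web server latency spike.
Further upstream: the internal DNS resolver crash, the storage node memory leak, the database deadlock.

the database deadlock, the internal DNS resolver crash, the message queue crash, the payment web server latency spike, the storage node memory leak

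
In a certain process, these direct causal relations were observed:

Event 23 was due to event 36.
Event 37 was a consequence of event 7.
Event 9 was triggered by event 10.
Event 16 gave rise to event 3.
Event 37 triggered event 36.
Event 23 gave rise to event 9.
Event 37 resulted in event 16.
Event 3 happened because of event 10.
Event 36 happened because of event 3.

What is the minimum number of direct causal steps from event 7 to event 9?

4

Shortest chain: event 7 → event 37 → event 36 → event 23 → event 9.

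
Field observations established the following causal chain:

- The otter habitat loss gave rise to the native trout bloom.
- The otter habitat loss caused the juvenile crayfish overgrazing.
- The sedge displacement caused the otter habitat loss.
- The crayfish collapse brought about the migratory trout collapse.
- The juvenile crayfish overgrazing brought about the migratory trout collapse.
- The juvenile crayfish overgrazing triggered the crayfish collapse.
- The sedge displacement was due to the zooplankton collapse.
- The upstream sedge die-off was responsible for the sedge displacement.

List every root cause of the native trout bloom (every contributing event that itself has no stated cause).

Tracing upstream from the native trout bloom: the native trout bloom ← the otter habitat loss ← the sedge displacement ← the upstream sedge die-off.
A separate upstream branch: the native trout bloom ← the otter habitat loss ← the sedge displacement ← the zooplankton collapse.
Each of those chain origins has no stated cause.

the upstream sedge die-off, the zooplankton collapse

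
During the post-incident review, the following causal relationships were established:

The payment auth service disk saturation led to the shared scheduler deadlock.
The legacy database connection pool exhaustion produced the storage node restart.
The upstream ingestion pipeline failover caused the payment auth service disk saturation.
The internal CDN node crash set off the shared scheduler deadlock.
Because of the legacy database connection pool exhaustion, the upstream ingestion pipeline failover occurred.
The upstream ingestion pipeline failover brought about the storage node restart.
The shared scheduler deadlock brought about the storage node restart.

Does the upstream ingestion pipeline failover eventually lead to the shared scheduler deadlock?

There is a causal chain: the upstream ingestion pipeline failover → the payment auth service disk saturation → the shared scheduler deadlock.

Yes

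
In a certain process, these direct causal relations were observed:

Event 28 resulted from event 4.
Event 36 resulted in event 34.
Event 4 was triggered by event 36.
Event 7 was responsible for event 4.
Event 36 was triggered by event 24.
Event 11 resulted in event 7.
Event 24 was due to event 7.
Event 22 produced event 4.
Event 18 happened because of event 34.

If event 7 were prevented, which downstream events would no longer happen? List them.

event 18, event 24, event 34, event 36

Downstream of event 7: event 24, event 36, event 34, event 4, event 28, event 18.
Of those, still caused via another path: event 4, event 28.
The remainder have no surviving cause.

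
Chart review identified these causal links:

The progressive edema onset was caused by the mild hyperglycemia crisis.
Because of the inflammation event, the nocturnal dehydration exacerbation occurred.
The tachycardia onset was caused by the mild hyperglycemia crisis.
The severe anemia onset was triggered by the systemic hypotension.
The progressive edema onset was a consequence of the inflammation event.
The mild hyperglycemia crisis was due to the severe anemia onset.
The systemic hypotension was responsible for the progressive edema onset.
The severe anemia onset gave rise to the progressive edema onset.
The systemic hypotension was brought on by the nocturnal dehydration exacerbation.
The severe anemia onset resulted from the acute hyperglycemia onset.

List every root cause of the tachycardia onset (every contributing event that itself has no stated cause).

Tracing upstream from the tachycardia onset: the tachycardia onset ← the mild hyperglycemia crisis ← the severe anemia onset ← the systemic hypotension ← the nocturnal dehydration exacerbation ← the inflammation event.
A separate upstream branch: the tachycardia onset ← the mild hyperglycemia crisis ← the severe anemia onset ← the acute hyperglycemia onset.
Each of those chain origins has no stated cause.

the acute hyperglycemia onset, the inflammation event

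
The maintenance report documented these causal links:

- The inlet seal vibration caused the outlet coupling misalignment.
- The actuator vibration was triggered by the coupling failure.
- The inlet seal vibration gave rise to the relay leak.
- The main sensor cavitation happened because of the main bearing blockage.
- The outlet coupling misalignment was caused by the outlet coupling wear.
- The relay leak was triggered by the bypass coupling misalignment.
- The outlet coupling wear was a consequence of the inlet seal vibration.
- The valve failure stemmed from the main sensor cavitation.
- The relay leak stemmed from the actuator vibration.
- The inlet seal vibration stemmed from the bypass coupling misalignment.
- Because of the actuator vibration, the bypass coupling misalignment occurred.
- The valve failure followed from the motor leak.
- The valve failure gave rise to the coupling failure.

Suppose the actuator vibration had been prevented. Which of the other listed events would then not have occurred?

Downstream of the actuator vibration: the bypass coupling misalignment, the inlet seal vibration, the outlet coupling wear, the outlet coupling misalignment, the relay leak.

the bypass coupling misalignment, the inlet seal vibration, the outlet coupling misalignment, the outlet coupling wear, the relay leak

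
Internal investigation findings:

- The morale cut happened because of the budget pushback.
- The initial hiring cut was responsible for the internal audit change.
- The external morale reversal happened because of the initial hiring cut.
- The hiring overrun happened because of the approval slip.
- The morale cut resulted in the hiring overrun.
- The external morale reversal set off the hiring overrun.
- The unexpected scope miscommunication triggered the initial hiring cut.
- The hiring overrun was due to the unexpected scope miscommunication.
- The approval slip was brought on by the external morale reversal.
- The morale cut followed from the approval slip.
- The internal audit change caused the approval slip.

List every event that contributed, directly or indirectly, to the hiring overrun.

the approval slip, the budget pushback, the external morale reversal, the initial hiring cut, the internal audit change, the morale cut, the unexpected scope miscommunication

Immediate causes of the hiring overrun: the unexpected scope miscommunication, the external morale reversal, the approval slip, the morale cut.
Further upstream: the initial hiring cut, the internal audit change, the budget pushback.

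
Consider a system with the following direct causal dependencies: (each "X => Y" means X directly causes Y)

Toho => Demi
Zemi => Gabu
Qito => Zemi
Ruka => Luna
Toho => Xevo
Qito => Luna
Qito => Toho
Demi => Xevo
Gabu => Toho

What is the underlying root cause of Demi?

Tracing upstream from Demi: Demi ← Toho ← Qito.
Qito has no stated cause, so it is the root.

Qito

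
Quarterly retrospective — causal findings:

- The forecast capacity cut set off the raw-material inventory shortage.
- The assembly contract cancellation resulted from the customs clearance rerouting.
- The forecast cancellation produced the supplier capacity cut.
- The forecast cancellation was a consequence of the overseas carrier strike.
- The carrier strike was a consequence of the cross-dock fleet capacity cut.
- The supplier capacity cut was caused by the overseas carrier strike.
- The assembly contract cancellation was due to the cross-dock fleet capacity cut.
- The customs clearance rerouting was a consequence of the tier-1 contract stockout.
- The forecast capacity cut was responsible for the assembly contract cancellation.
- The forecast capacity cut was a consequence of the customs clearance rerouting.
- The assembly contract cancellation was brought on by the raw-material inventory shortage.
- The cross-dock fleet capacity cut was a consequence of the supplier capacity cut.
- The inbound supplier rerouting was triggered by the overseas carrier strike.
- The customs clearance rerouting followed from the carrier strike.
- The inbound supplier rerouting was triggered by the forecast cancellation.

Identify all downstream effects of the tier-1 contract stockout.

Direct effects: the customs clearance rerouting.
2 steps out: the forecast capacity cut, the assembly contract cancellation.
3 steps out: the raw-material inventory shortage.
Not reachable from it: the overseas carrier strike, the forecast cancellation, the supplier capacity cut, the inbound supplier rerouting, the cross-dock fleet capacity cut, the carrier strike.

the assembly contract cancellation, the customs clearance rerouting, the forecast capacity cut, the raw-material inventory shortage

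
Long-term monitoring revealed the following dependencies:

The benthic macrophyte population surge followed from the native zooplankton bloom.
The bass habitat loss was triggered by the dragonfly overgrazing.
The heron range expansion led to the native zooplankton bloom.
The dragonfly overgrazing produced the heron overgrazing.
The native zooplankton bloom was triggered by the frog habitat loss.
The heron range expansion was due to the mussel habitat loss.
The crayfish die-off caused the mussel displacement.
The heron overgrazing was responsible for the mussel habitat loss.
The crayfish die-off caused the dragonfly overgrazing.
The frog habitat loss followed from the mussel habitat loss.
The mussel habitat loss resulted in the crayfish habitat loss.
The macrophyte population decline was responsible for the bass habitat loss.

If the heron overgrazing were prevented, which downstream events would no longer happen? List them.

the benthic macrophyte population surge, the crayfish habitat loss, the frog habitat loss, the heron range expansion, the mussel habitat loss, the native zooplankton bloom

Downstream of the heron overgrazing: the mussel habitat loss, the crayfish habitat loss, the frog habitat loss, the heron range expansion, the native zooplankton bloom, the benthic macrophyte population surge.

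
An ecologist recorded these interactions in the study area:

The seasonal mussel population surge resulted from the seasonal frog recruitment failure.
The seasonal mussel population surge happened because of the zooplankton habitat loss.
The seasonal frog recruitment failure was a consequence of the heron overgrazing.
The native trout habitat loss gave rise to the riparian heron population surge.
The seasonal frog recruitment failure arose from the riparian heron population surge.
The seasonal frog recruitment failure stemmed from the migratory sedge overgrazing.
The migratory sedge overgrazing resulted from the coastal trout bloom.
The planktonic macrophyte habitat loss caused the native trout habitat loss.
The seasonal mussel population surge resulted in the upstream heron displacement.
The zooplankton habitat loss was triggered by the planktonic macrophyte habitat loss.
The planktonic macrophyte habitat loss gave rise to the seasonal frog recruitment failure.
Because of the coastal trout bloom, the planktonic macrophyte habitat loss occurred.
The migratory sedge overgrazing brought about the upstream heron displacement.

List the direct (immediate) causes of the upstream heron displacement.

Upstream contributors include the coastal trout bloom, the planktonic macrophyte habitat loss, the native trout habitat loss, the riparian heron population surge, the seasonal frog recruitment failure, the zooplankton habitat loss, the heron overgrazing, but only the migratory sedge overgrazing, the seasonal mussel population surge feed directly into the upstream heron displacement.

the migratory sedge overgrazing, the seasonal mussel population surge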